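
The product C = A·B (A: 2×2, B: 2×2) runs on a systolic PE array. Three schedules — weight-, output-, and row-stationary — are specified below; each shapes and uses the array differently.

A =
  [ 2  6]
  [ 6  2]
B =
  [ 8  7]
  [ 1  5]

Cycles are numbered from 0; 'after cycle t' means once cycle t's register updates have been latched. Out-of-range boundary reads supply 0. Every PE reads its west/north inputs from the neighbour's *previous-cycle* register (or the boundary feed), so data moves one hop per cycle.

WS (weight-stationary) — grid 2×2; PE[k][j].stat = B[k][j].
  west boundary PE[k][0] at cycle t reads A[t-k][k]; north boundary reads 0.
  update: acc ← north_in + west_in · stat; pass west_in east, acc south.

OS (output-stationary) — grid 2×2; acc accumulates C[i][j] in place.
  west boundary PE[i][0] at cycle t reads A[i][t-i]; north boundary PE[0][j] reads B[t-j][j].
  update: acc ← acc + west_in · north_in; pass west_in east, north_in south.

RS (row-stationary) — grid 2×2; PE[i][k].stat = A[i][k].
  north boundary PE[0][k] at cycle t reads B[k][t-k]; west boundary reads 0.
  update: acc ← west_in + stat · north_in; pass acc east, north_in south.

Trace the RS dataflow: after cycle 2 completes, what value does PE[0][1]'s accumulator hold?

PE[0][1].acc = 44

RS 2×2: PE[0][1] cycle-by-cycle (with neighbour feeds):
  [0] (0,0) acc=16 (h:16 v:8)
  [0] (0,1) acc=0 (h:0 v:0)
  [1] (0,0) acc=14 (h:14 v:7)
  [1] (0,1) acc=22 (h:22 v:1)
  [2] (0,0) acc=0 (h:0 v:0)
  [2] (0,1) acc=44 (h:44 v:5)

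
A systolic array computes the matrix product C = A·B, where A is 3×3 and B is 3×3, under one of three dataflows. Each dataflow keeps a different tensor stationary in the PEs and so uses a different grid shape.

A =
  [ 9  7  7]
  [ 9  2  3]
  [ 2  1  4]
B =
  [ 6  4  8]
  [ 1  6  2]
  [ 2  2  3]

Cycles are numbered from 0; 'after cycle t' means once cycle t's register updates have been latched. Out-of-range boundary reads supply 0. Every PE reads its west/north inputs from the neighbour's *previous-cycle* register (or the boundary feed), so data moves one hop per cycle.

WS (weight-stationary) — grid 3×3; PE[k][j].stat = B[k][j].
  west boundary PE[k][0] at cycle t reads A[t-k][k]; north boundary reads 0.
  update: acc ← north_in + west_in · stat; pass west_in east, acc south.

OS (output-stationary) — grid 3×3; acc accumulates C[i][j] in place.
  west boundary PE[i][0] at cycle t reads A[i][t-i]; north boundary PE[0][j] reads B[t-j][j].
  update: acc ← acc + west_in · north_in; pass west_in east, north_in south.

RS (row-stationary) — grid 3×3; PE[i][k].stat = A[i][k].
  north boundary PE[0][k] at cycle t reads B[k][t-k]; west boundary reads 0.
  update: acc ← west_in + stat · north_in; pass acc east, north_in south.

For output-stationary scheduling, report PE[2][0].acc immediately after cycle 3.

PE[2][0].acc = 13

Tracing OS — 3×3 array, target PE[2][0]:
  @0  [1,0]  acc 0  |  →0  ↓0
  @0  [2,0]  acc 0  |  →0  ↓0
  @1  [1,0]  acc 54  |  →9  ↓6
  @1  [2,0]  acc 0  |  →0  ↓0
  @2  [1,0]  acc 56  |  →2  ↓1
  @2  [2,0]  acc 12  |  →2  ↓6
  @3  [1,0]  acc 62  |  →3  ↓2
  @3  [2,0]  acc 13  |  →1  ↓1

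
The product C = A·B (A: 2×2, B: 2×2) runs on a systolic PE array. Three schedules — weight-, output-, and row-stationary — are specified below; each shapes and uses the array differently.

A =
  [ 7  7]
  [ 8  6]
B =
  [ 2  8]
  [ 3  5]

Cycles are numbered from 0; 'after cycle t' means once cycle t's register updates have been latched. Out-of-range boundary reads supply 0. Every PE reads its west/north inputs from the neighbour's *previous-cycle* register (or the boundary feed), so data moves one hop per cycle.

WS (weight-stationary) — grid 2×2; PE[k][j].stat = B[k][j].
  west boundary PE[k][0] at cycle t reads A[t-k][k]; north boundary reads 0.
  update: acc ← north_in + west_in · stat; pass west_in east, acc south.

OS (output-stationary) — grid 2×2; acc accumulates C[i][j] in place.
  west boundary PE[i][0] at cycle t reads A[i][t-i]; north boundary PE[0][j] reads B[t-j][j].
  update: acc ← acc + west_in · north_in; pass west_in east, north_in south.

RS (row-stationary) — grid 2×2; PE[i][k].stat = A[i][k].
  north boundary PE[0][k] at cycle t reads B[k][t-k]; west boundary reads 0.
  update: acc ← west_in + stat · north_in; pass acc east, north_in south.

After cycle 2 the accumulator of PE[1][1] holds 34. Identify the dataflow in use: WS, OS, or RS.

dataflow = RS

— WS: 2×2; PE[1][1] trace:
  after 0 — PE[1][1] acc=0, pass-E 0, pass-S 0
  after 1 — PE[1][1] acc=0, pass-E 0, pass-S 0
  after 2 — PE[1][1] acc=91, pass-E 7, pass-S 91
— OS: 2×2; PE[1][1] trace:
  after 0 — PE[1][1] acc=0, pass-E 0, pass-S 0
  after 1 — PE[1][1] acc=0, pass-E 0, pass-S 0
  after 2 — PE[1][1] acc=64, pass-E 8, pass-S 8
— RS: 2×2; PE[1][1] trace:
  after 0 — PE[1][1] acc=0, pass-E 0, pass-S 0
  after 1 — PE[1][1] acc=0, pass-E 0, pass-S 0
  after 2 — PE[1][1] acc=34, pass-E 34, pass-S 3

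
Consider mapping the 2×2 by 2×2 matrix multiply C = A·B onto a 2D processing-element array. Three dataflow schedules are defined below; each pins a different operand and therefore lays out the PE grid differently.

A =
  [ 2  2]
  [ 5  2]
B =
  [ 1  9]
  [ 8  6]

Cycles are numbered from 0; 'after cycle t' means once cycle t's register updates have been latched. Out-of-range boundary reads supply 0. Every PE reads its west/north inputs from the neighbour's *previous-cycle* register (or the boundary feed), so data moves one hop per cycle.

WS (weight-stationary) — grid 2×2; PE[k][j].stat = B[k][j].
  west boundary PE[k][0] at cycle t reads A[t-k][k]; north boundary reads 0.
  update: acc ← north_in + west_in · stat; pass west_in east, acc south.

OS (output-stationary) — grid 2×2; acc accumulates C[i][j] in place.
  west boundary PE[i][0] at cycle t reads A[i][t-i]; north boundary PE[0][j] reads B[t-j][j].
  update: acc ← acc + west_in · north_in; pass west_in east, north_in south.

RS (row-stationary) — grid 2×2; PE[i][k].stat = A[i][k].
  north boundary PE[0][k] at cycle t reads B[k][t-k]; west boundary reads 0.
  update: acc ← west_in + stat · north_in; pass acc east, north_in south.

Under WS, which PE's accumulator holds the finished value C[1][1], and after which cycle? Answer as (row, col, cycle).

WS — PE[1][1] is where C[1][1] collects:
  [0] (1,1) acc=0 (h:0 v:0)
  [1] (1,1) acc=0 (h:0 v:0)
  [2] (1,1) acc=30 (h:2 v:30)
  [3] (1,1) acc=57 (h:2 v:57)

(row, col, cycle) = (1, 1, 3)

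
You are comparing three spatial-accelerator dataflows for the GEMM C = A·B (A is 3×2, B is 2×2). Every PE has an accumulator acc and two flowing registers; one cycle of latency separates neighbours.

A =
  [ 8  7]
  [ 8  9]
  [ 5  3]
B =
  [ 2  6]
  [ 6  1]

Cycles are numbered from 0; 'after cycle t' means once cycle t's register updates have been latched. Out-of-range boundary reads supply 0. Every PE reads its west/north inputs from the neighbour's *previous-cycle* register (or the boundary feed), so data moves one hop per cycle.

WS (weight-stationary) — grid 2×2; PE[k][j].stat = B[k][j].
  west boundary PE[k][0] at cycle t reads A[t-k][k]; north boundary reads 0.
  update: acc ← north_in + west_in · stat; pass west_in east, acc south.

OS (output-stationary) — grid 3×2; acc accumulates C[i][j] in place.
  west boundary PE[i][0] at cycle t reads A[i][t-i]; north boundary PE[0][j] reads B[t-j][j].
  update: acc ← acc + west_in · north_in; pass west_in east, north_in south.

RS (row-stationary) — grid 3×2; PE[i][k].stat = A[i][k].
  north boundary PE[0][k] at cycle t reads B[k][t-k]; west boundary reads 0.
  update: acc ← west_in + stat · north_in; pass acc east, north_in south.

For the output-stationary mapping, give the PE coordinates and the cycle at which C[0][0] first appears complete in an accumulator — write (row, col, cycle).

(row, col, cycle) = (0, 0, 1)

OS — PE[0][0] is where C[0][0] collects:
  after 0 — PE[0][0] acc=16, pass-E 8, pass-S 2
  after 1 — PE[0][0] acc=58, pass-E 7, pass-S 6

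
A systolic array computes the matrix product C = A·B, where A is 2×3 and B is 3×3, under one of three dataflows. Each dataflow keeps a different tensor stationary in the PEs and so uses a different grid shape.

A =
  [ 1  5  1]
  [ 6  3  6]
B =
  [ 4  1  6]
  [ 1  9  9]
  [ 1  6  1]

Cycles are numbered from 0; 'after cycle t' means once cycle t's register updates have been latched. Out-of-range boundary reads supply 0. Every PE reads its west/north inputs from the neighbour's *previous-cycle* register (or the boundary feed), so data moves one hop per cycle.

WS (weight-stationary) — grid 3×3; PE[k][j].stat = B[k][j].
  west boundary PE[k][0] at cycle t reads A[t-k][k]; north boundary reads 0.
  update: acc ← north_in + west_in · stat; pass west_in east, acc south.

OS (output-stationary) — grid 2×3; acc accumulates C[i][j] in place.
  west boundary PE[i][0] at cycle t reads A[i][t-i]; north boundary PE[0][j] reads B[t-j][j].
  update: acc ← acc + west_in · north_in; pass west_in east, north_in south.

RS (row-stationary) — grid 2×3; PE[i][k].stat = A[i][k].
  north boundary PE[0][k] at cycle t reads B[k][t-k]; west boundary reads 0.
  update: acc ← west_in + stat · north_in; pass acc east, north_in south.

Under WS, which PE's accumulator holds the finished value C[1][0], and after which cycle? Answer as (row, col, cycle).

WS: C[1][0] accumulates in PE[2][0]:
  c0 r2c0: 0 / 0 / 0
  c1 r2c0: 0 / 0 / 0
  c2 r2c0: 10 / 1 / 10
  c3 r2c0: 33 / 6 / 33

(row, col, cycle) = (2, 0, 3)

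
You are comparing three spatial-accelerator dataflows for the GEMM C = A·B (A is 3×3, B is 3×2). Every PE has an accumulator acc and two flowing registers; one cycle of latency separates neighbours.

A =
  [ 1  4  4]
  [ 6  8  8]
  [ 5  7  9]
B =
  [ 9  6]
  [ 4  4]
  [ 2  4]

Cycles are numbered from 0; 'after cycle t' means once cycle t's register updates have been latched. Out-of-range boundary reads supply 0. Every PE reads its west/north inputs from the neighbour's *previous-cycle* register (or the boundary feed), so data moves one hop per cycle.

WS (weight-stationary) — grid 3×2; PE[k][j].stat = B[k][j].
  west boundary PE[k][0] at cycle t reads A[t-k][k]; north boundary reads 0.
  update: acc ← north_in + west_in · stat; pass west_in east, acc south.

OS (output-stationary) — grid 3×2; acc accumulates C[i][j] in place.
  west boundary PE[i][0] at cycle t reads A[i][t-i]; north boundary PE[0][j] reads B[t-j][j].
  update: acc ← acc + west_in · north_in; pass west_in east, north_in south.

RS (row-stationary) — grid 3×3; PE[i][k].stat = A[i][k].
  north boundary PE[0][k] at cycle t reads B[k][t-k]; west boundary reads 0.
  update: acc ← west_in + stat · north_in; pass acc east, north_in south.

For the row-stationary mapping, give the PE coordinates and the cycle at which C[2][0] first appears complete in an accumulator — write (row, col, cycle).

RS — PE[2][2] is where C[2][0] collects:
  0: (2,2).acc=0  regs=<0,0>
  1: (2,2).acc=0  regs=<0,0>
  2: (2,2).acc=0  regs=<0,0>
  3: (2,2).acc=0  regs=<0,0>
  4: (2,2).acc=91  regs=<91,2>

(row, col, cycle) = (2, 2, 4)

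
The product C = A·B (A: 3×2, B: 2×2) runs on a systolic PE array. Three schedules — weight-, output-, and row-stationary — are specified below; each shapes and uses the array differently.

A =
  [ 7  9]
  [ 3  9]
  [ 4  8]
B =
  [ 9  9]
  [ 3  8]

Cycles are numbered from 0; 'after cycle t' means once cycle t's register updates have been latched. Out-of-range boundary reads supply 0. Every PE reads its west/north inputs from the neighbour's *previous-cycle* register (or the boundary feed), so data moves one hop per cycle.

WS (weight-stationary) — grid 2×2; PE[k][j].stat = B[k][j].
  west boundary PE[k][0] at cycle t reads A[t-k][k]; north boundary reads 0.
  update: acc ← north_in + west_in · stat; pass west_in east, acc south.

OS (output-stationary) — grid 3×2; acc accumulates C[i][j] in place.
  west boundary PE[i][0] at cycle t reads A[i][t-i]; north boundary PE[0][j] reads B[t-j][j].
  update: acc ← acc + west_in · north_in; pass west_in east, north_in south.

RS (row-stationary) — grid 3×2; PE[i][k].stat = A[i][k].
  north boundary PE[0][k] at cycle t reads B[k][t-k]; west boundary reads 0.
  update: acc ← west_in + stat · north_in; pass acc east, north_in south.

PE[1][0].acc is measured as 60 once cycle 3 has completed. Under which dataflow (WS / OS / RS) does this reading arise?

dataflow = WS

— WS: 2×2; PE[1][0] trace:
  [0] (1,0) acc=0 (h:0 v:0)
  [1] (1,0) acc=90 (h:9 v:90)
  [2] (1,0) acc=54 (h:9 v:54)
  [3] (1,0) acc=60 (h:8 v:60)
— OS: 3×2; PE[1][0] trace:
  [0] (1,0) acc=0 (h:0 v:0)
  [1] (1,0) acc=27 (h:3 v:9)
  [2] (1,0) acc=54 (h:9 v:3)
  [3] (1,0) acc=54 (h:0 v:0)
— RS: 3×2; PE[1][0] trace:
  [0] (1,0) acc=0 (h:0 v:0)
  [1] (1,0) acc=27 (h:27 v:9)
  [2] (1,0) acc=27 (h:27 v:9)
  [3] (1,0) acc=0 (h:0 v:0)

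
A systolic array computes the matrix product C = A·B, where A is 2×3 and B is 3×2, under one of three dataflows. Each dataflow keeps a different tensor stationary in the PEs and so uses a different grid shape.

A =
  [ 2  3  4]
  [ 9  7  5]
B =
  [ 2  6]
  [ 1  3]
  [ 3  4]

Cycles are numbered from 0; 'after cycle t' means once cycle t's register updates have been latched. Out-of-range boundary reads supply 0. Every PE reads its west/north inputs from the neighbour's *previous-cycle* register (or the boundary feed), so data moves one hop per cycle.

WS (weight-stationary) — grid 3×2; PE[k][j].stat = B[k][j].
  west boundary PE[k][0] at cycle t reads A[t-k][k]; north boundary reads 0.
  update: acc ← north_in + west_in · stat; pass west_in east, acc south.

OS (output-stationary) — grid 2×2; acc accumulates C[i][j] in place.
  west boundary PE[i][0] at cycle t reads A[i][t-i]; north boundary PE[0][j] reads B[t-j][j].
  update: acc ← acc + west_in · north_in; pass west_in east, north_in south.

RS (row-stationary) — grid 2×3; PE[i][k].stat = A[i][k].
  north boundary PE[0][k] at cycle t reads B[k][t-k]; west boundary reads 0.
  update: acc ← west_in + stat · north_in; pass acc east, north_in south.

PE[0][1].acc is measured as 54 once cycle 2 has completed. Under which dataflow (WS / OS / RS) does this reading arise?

WS (3×2 grid), PE[0][1]:
  t=0 PE[0][1]: acc=0 h=0 v=0
  t=1 PE[0][1]: acc=12 h=2 v=12
  t=2 PE[0][1]: acc=54 h=9 v=54
OS (2×2 grid), PE[0][1]:
  t=0 PE[0][1]: acc=0 h=0 v=0
  t=1 PE[0][1]: acc=12 h=2 v=6
  t=2 PE[0][1]: acc=21 h=3 v=3
RS (2×3 grid), PE[0][1]:
  t=0 PE[0][1]: acc=0 h=0 v=0
  t=1 PE[0][1]: acc=7 h=7 v=1
  t=2 PE[0][1]: acc=21 h=21 v=3

dataflow = WS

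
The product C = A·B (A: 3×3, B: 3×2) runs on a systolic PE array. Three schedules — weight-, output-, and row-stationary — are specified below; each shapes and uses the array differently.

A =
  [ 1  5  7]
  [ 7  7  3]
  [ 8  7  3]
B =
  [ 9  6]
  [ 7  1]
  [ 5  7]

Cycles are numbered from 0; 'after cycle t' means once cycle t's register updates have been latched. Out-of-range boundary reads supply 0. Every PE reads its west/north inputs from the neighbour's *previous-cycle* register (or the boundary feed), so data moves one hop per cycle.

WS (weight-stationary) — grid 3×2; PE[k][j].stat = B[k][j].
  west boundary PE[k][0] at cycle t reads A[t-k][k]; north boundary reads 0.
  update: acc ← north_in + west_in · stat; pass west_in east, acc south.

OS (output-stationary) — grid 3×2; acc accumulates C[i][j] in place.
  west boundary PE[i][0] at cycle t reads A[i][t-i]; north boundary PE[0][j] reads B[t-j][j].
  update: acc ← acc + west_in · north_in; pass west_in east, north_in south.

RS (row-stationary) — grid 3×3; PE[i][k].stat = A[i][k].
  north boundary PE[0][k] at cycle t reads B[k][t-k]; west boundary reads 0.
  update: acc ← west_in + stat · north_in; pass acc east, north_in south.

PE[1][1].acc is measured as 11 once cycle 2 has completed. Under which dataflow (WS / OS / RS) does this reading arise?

dataflow = WS

— WS: 3×2; PE[1][1] trace:
  step 0 · PE1,1: acc=0; fwd→0 fwd↓0
  step 1 · PE1,1: acc=0; fwd→0 fwd↓0
  step 2 · PE1,1: acc=11; fwd→5 fwd↓11
— OS: 3×2; PE[1][1] trace:
  step 0 · PE1,1: acc=0; fwd→0 fwd↓0
  step 1 · PE1,1: acc=0; fwd→0 fwd↓0
  step 2 · PE1,1: acc=42; fwd→7 fwd↓6
— RS: 3×3; PE[1][1] trace:
  step 0 · PE1,1: acc=0; fwd→0 fwd↓0
  step 1 · PE1,1: acc=0; fwd→0 fwd↓0
  step 2 · PE1,1: acc=112; fwd→112 fwd↓7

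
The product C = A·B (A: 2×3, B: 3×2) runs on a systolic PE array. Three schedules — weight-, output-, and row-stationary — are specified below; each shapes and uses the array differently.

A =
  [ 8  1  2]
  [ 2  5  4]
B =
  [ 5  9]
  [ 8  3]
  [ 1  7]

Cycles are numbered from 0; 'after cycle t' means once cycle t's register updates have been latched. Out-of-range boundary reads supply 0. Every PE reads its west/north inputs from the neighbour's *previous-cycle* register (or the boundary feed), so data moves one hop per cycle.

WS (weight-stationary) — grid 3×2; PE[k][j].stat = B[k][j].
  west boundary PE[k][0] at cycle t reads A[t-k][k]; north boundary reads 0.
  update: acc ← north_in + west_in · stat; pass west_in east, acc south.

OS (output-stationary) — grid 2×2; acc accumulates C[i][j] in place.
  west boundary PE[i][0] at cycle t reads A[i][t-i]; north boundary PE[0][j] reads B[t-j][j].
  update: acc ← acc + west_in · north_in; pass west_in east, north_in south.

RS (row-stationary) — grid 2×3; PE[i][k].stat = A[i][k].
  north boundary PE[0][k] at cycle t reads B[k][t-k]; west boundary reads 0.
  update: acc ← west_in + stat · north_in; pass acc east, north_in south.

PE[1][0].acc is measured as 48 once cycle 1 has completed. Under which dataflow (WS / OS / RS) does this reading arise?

WS [3×2] PE[1][0] across cycles:
  0: (1,0).acc=0  regs=<0,0>
  1: (1,0).acc=48  regs=<1,48>
OS [2×2] PE[1][0] across cycles:
  0: (1,0).acc=0  regs=<0,0>
  1: (1,0).acc=10  regs=<2,5>
RS [2×3] PE[1][0] across cycles:
  0: (1,0).acc=0  regs=<0,0>
  1: (1,0).acc=10  regs=<10,5>

dataflow = WS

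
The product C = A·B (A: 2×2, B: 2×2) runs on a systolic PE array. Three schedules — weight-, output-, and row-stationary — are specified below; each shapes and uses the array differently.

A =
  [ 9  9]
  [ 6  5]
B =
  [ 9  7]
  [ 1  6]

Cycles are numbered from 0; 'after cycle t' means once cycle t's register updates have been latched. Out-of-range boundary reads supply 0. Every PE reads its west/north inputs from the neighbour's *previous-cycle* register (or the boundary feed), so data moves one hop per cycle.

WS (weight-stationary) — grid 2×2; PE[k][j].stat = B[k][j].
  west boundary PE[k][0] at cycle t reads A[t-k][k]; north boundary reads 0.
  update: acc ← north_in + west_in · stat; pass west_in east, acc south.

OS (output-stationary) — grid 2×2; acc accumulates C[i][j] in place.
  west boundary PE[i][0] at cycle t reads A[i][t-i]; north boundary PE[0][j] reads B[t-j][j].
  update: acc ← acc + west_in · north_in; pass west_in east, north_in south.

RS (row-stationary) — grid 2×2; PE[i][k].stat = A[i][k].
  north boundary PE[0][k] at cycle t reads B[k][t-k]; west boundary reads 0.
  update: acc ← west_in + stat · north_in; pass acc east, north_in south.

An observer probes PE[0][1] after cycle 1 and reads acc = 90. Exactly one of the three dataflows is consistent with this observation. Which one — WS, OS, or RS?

dataflow = RS

WS [2×2] PE[0][1] across cycles:
  [0] (0,1) acc=0 (h:0 v:0)
  [1] (0,1) acc=63 (h:9 v:63)
OS [2×2] PE[0][1] across cycles:
  [0] (0,1) acc=0 (h:0 v:0)
  [1] (0,1) acc=63 (h:9 v:7)
RS [2×2] PE[0][1] across cycles:
  [0] (0,1) acc=0 (h:0 v:0)
  [1] (0,1) acc=90 (h:90 v:1)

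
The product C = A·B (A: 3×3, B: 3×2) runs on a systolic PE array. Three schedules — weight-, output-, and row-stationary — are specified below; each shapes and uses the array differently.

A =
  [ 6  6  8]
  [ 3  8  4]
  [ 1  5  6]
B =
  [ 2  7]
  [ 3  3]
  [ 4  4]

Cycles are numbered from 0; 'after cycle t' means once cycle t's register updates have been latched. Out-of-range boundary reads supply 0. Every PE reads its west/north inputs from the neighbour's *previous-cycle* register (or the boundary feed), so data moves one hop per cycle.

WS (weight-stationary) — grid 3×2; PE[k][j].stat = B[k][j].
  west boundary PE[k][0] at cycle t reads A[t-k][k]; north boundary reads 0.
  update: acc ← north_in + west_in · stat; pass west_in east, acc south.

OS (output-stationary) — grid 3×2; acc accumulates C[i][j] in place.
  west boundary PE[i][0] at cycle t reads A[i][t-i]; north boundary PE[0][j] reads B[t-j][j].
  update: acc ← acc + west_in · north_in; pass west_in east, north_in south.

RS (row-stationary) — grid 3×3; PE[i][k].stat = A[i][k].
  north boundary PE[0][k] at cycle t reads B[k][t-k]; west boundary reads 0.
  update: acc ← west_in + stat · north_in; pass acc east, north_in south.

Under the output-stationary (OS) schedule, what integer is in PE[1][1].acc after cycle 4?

PE[1][1].acc = 61

OS (3×2). Following PE[1][1] plus its west/north inputs:
  after 0 — PE[0][1] acc=0, pass-E 0, pass-S 0
  after 0 — PE[1][0] acc=0, pass-E 0, pass-S 0
  after 0 — PE[1][1] acc=0, pass-E 0, pass-S 0
  after 1 — PE[0][1] acc=42, pass-E 6, pass-S 7
  after 1 — PE[1][0] acc=6, pass-E 3, pass-S 2
  after 1 — PE[1][1] acc=0, pass-E 0, pass-S 0
  after 2 — PE[0][1] acc=60, pass-E 6, pass-S 3
  after 2 — PE[1][0] acc=30, pass-E 8, pass-S 3
  after 2 — PE[1][1] acc=21, pass-E 3, pass-S 7
  after 3 — PE[0][1] acc=92, pass-E 8, pass-S 4
  after 3 — PE[1][0] acc=46, pass-E 4, pass-S 4
  after 3 — PE[1][1] acc=45, pass-E 8, pass-S 3
  after 4 — PE[0][1] acc=92, pass-E 0, pass-S 0
  after 4 — PE[1][0] acc=46, pass-E 0, pass-S 0
  after 4 — PE[1][1] acc=61, pass-E 4, pass-S 4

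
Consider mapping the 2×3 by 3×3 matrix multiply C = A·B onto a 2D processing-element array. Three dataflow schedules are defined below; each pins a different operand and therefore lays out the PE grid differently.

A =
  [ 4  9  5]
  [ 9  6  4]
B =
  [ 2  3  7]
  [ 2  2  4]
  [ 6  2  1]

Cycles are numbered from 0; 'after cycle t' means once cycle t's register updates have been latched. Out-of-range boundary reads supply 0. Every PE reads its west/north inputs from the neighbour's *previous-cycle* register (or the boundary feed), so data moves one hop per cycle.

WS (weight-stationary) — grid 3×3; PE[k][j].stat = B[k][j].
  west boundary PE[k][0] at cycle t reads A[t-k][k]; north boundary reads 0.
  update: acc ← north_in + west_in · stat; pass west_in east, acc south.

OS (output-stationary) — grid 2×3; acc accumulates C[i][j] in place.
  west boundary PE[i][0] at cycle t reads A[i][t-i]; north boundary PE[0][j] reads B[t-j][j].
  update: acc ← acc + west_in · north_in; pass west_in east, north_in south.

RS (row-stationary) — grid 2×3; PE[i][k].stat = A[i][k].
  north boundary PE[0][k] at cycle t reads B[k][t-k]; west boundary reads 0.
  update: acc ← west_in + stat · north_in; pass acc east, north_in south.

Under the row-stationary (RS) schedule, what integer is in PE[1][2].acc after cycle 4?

Tracing RS — 2×3 array, target PE[1][2]:
  t=0 PE[0][2]: acc=0 h=0 v=0
  t=0 PE[1][1]: acc=0 h=0 v=0
  t=0 PE[1][2]: acc=0 h=0 v=0
  t=1 PE[0][2]: acc=0 h=0 v=0
  t=1 PE[1][1]: acc=0 h=0 v=0
  t=1 PE[1][2]: acc=0 h=0 v=0
  t=2 PE[0][2]: acc=56 h=56 v=6
  t=2 PE[1][1]: acc=30 h=30 v=2
  t=2 PE[1][2]: acc=0 h=0 v=0
  t=3 PE[0][2]: acc=40 h=40 v=2
  t=3 PE[1][1]: acc=39 h=39 v=2
  t=3 PE[1][2]: acc=54 h=54 v=6
  t=4 PE[0][2]: acc=69 h=69 v=1
  t=4 PE[1][1]: acc=87 h=87 v=4
  t=4 PE[1][2]: acc=47 h=47 v=2

PE[1][2].acc = 47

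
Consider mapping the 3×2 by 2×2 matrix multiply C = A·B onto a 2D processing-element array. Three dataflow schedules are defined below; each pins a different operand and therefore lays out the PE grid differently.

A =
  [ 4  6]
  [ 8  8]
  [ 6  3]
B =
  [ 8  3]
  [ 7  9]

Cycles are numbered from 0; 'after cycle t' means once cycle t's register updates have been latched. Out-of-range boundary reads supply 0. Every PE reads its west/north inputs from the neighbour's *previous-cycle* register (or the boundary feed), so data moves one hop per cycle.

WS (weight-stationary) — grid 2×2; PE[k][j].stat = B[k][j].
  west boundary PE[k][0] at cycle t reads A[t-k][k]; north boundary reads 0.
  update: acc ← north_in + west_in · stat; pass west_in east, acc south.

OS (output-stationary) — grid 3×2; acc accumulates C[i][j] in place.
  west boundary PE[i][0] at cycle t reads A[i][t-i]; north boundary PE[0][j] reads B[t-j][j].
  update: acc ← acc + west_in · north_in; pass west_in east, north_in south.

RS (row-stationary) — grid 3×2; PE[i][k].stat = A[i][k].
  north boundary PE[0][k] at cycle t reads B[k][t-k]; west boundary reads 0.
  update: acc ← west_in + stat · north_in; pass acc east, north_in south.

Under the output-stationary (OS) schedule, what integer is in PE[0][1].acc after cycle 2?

PE[0][1].acc = 66

OS on a 3×2 grid — tracing PE[0][1] and its feeders:
  0: (0,0).acc=32  regs=<4,8>
  0: (0,1).acc=0  regs=<0,0>
  1: (0,0).acc=74  regs=<6,7>
  1: (0,1).acc=12  regs=<4,3>
  2: (0,0).acc=74  regs=<0,0>
  2: (0,1).acc=66  regs=<6,9>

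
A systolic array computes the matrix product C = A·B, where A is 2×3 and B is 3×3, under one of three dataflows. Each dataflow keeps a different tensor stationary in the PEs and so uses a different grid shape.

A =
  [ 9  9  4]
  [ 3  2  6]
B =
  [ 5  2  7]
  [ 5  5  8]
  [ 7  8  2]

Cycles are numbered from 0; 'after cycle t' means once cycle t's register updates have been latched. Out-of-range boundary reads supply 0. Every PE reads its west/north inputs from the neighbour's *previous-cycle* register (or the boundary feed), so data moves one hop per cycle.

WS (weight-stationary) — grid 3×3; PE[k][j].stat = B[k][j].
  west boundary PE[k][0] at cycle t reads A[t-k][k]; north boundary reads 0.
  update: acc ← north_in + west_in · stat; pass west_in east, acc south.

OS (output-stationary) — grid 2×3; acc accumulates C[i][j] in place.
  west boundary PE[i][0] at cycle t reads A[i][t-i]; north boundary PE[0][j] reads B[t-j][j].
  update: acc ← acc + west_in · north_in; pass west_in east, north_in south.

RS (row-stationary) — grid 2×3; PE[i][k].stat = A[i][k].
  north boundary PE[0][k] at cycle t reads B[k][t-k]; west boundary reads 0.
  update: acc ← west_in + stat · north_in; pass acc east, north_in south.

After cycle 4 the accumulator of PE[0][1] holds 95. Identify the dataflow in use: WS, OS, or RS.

dataflow = OS

WS [3×3] PE[0][1] across cycles:
  [0] (0,1) acc=0 (h:0 v:0)
  [1] (0,1) acc=18 (h:9 v:18)
  [2] (0,1) acc=6 (h:3 v:6)
  [3] (0,1) acc=0 (h:0 v:0)
  [4] (0,1) acc=0 (h:0 v:0)
OS [2×3] PE[0][1] across cycles:
  [0] (0,1) acc=0 (h:0 v:0)
  [1] (0,1) acc=18 (h:9 v:2)
  [2] (0,1) acc=63 (h:9 v:5)
  [3] (0,1) acc=95 (h:4 v:8)
  [4] (0,1) acc=95 (h:0 v:0)
RS [2×3] PE[0][1] across cycles:
  [0] (0,1) acc=0 (h:0 v:0)
  [1] (0,1) acc=90 (h:90 v:5)
  [2] (0,1) acc=63 (h:63 v:5)
  [3] (0,1) acc=135 (h:135 v:8)
  [4] (0,1) acc=0 (h:0 v:0)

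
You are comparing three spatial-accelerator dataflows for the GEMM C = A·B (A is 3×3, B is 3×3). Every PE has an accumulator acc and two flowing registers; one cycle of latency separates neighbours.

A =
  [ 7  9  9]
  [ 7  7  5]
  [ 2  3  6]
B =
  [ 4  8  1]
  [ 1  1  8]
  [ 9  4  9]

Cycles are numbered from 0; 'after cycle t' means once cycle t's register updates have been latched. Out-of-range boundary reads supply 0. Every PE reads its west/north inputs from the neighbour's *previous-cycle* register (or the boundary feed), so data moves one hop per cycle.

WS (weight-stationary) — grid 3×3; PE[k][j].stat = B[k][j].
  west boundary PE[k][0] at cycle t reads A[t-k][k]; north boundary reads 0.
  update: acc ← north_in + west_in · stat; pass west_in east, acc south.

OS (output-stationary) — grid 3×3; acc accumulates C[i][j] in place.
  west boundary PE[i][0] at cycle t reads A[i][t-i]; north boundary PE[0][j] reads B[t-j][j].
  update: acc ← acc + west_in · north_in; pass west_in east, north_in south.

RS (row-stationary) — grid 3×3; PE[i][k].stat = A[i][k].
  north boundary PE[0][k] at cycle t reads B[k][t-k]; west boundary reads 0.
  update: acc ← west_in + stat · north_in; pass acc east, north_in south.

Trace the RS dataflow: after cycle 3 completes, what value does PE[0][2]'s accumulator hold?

PE[0][2].acc = 101

RS (3×3). Following PE[0][2] plus its west/north inputs:
  0: (0,1).acc=0  regs=<0,0>
  0: (0,2).acc=0  regs=<0,0>
  1: (0,1).acc=37  regs=<37,1>
  1: (0,2).acc=0  regs=<0,0>
  2: (0,1).acc=65  regs=<65,1>
  2: (0,2).acc=118  regs=<118,9>
  3: (0,1).acc=79  regs=<79,8>
  3: (0,2).acc=101  regs=<101,4>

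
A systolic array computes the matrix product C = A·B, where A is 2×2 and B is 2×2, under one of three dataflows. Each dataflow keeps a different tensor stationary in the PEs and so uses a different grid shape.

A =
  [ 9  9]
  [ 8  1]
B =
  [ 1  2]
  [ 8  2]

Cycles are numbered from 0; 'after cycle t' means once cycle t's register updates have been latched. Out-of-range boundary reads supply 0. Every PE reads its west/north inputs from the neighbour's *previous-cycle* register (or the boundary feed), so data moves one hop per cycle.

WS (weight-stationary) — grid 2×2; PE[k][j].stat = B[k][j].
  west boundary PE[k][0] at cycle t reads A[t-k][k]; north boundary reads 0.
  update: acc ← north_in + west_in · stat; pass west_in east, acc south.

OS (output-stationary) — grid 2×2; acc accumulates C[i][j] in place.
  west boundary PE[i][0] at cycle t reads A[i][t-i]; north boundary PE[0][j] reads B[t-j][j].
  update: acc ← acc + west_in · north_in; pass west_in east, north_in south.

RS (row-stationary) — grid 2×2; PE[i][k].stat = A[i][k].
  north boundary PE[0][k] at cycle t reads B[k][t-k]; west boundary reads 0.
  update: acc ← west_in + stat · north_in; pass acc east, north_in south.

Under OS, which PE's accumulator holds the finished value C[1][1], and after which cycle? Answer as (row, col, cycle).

Under OS, C[1][1] lands at PE[1][1]:
  [0] (1,1) acc=0 (h:0 v:0)
  [1] (1,1) acc=0 (h:0 v:0)
  [2] (1,1) acc=16 (h:8 v:2)
  [3] (1,1) acc=18 (h:1 v:2)

(row, col, cycle) = (1, 1, 3)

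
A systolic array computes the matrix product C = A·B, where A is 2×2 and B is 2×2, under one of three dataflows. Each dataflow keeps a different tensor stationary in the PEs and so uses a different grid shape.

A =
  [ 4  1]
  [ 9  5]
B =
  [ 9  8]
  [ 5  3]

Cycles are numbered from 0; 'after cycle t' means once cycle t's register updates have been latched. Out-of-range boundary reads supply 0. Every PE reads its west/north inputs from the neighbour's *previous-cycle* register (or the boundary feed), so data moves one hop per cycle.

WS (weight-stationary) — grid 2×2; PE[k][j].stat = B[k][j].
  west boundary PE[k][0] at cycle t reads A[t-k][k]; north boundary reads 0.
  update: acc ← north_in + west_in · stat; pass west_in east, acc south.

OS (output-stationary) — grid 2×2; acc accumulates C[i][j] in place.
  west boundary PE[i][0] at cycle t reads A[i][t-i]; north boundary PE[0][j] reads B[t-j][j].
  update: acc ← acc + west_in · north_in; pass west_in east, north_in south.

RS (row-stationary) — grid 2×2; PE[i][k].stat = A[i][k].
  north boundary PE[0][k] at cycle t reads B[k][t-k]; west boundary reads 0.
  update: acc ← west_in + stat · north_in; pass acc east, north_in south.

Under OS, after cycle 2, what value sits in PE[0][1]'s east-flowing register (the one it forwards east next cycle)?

OS on a 2×2 grid — tracing PE[0][1] and its feeders:
  cycle 0: PE[0][0] → acc 36, east 4, south 9
  cycle 0: PE[0][1] → acc 0, east 0, south 0
  cycle 1: PE[0][0] → acc 41, east 1, south 5
  cycle 1: PE[0][1] → acc 32, east 4, south 8
  cycle 2: PE[0][0] → acc 41, east 0, south 0
  cycle 2: PE[0][1] → acc 35, east 1, south 3

register = 1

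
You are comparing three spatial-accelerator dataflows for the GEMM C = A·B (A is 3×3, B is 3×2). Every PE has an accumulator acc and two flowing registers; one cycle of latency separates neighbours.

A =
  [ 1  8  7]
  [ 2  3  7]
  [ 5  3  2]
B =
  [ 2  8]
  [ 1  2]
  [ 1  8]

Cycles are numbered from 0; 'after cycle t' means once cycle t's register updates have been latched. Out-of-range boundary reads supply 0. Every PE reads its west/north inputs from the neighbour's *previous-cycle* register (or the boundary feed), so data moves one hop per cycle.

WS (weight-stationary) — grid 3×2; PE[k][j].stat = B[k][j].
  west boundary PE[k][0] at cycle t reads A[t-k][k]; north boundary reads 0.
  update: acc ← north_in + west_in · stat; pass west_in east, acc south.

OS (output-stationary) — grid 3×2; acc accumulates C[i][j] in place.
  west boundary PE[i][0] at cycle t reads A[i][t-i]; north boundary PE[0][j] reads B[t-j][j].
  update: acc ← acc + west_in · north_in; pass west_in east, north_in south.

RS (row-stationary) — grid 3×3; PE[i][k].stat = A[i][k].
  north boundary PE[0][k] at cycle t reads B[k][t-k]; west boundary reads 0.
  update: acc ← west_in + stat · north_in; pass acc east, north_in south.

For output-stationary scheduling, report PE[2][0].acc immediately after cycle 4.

Tracing OS — 3×2 array, target PE[2][0]:
  c0 r1c0: 0 / 0 / 0
  c0 r2c0: 0 / 0 / 0
  c1 r1c0: 4 / 2 / 2
  c1 r2c0: 0 / 0 / 0
  c2 r1c0: 7 / 3 / 1
  c2 r2c0: 10 / 5 / 2
  c3 r1c0: 14 / 7 / 1
  c3 r2c0: 13 / 3 / 1
  c4 r1c0: 14 / 0 / 0
  c4 r2c0: 15 / 2 / 1

PE[2][0].acc = 15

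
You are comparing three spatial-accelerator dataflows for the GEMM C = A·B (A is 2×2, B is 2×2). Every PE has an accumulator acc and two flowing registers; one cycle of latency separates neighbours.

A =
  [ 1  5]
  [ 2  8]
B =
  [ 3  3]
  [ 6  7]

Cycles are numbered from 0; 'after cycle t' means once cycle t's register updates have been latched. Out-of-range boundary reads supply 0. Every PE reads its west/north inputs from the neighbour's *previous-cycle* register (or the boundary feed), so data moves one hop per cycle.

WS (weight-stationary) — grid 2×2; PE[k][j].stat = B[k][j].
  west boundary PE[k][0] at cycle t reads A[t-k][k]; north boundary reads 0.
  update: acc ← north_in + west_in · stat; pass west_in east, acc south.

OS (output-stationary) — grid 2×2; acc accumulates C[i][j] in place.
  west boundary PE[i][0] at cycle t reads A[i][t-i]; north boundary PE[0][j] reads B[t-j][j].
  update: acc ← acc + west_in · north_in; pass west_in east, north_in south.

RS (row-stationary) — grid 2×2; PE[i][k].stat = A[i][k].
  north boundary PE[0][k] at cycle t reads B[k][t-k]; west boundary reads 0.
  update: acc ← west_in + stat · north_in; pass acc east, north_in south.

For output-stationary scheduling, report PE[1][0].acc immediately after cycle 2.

PE[1][0].acc = 54

OS (2×2). Following PE[1][0] plus its west/north inputs:
  0: (0,0).acc=3  regs=<1,3>
  0: (1,0).acc=0  regs=<0,0>
  1: (0,0).acc=33  regs=<5,6>
  1: (1,0).acc=6  regs=<2,3>
  2: (0,0).acc=33  regs=<0,0>
  2: (1,0).acc=54  regs=<8,6>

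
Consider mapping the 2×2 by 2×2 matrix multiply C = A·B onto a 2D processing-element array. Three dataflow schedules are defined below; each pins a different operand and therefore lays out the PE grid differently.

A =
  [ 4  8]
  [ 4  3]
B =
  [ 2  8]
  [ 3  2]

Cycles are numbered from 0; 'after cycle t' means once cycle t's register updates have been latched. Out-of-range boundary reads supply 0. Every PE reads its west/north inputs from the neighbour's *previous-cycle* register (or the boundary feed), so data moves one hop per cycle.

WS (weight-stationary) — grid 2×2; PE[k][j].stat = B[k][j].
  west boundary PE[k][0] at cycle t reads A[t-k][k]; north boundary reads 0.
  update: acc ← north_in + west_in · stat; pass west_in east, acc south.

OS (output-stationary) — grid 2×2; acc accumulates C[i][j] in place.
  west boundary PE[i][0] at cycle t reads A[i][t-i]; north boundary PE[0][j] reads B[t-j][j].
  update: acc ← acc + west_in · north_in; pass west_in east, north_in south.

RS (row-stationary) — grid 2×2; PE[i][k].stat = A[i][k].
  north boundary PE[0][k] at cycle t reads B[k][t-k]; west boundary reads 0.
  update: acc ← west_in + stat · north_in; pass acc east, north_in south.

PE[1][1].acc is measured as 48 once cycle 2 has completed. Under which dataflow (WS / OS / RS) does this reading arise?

dataflow = WS

WS [2×2] PE[1][1] across cycles:
  0: (1,1).acc=0  regs=<0,0>
  1: (1,1).acc=0  regs=<0,0>
  2: (1,1).acc=48  regs=<8,48>
OS [2×2] PE[1][1] across cycles:
  0: (1,1).acc=0  regs=<0,0>
  1: (1,1).acc=0  regs=<0,0>
  2: (1,1).acc=32  regs=<4,8>
RS [2×2] PE[1][1] across cycles:
  0: (1,1).acc=0  regs=<0,0>
  1: (1,1).acc=0  regs=<0,0>
  2: (1,1).acc=17  regs=<17,3>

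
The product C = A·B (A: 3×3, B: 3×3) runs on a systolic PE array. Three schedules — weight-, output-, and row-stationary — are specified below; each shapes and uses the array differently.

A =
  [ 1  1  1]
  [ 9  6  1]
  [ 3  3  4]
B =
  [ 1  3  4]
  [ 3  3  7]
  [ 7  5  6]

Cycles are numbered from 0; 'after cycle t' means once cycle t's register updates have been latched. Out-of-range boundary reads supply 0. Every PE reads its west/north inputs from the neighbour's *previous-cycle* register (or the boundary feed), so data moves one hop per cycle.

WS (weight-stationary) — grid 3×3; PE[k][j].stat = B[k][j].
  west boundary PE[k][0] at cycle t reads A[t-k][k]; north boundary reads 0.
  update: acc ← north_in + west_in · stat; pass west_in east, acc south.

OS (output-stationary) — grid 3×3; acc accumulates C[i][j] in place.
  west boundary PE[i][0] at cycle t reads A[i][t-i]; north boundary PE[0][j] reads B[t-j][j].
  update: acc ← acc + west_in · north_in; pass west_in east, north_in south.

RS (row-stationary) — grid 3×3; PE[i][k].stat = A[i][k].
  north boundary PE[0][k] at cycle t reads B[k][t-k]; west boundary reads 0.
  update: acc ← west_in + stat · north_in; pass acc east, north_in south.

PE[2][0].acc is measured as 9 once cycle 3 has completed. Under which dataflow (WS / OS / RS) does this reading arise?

dataflow = RS

— WS: 3×3; PE[2][0] trace:
  after 0 — PE[2][0] acc=0, pass-E 0, pass-S 0
  after 1 — PE[2][0] acc=0, pass-E 0, pass-S 0
  after 2 — PE[2][0] acc=11, pass-E 1, pass-S 11
  after 3 — PE[2][0] acc=34, pass-E 1, pass-S 34
— OS: 3×3; PE[2][0] trace:
  after 0 — PE[2][0] acc=0, pass-E 0, pass-S 0
  after 1 — PE[2][0] acc=0, pass-E 0, pass-S 0
  after 2 — PE[2][0] acc=3, pass-E 3, pass-S 1
  after 3 — PE[2][0] acc=12, pass-E 3, pass-S 3
— RS: 3×3; PE[2][0] trace:
  after 0 — PE[2][0] acc=0, pass-E 0, pass-S 0
  after 1 — PE[2][0] acc=0, pass-E 0, pass-S 0
  after 2 — PE[2][0] acc=3, pass-E 3, pass-S 1
  after 3 — PE[2][0] acc=9, pass-E 9, pass-S 3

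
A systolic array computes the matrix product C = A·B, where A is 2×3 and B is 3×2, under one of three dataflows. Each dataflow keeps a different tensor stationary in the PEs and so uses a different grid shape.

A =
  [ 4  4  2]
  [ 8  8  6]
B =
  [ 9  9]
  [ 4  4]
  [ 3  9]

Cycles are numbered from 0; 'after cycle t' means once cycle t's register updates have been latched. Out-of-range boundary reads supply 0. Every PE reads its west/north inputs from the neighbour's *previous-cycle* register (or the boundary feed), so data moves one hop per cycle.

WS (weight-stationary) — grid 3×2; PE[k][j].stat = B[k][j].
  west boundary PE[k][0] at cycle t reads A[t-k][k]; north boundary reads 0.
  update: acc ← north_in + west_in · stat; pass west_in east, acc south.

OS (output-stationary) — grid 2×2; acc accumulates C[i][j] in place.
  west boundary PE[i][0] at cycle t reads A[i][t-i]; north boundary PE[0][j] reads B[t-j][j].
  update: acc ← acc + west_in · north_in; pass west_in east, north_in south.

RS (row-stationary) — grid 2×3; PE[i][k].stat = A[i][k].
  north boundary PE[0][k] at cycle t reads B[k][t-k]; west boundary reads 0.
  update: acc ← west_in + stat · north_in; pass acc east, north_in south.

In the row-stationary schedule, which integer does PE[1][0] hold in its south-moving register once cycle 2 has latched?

Tracing RS — 2×3 array, target PE[1][0]:
  c0 r0c0: 36 / 36 / 9
  c0 r1c0: 0 / 0 / 0
  c1 r0c0: 36 / 36 / 9
  c1 r1c0: 72 / 72 / 9
  c2 r0c0: 0 / 0 / 0
  c2 r1c0: 72 / 72 / 9

register = 9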